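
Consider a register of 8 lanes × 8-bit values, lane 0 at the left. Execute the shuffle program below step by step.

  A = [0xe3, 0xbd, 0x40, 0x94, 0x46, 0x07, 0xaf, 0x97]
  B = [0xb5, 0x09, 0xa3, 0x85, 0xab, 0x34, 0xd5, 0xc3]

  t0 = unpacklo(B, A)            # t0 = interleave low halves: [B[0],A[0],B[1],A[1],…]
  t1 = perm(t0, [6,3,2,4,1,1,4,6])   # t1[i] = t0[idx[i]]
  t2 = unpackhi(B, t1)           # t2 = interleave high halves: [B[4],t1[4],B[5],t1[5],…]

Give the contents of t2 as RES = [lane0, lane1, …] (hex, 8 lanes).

t0 = [0xb5, 0xe3, 0x09, 0xbd, 0xa3, 0x40, 0x85, 0x94]
t1 = [0x85, 0xbd, 0x09, 0xa3, 0xe3, 0xe3, 0xa3, 0x85]
t2 = [0xab, 0xe3, 0x34, 0xe3, 0xd5, 0xa3, 0xc3, 0x85]

RES = [ 0xab  0xe3  0x34  0xe3  0xd5  0xa3  0xc3  0x85 ]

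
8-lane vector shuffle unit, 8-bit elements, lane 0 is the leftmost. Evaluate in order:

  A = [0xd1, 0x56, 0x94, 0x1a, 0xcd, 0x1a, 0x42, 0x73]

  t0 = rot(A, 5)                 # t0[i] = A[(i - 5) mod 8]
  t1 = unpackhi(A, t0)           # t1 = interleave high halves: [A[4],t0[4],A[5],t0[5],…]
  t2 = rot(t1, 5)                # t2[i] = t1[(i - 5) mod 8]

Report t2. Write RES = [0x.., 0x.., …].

RES = [0xd1, 0x42, 0x56, 0x73, 0x94, 0xcd, 0x73, 0x1a]

→ t0 |1a|cd|1a|42|73|d1|56|94|
→ t1 |cd|73|1a|d1|42|56|73|94|
→ t2 |d1|42|56|73|94|cd|73|1a|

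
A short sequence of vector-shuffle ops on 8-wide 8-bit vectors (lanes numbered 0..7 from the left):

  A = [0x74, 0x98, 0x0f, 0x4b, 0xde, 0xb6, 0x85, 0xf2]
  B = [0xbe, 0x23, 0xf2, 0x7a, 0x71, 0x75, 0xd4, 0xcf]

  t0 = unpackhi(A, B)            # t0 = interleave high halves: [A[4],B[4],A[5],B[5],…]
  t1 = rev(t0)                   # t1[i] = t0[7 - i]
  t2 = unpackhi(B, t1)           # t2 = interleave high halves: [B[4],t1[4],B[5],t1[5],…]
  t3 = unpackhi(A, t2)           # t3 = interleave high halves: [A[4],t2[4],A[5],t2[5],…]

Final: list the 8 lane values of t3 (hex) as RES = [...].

  t0: de 71 b6 75 85 d4 f2 cf
  t1: cf f2 d4 85 75 b6 71 de
  t2: 71 75 75 b6 d4 71 cf de
  t3: de d4 b6 71 85 cf f2 de

RES = [0xde, 0xd4, 0xb6, 0x71, 0x85, 0xcf, 0xf2, 0xde]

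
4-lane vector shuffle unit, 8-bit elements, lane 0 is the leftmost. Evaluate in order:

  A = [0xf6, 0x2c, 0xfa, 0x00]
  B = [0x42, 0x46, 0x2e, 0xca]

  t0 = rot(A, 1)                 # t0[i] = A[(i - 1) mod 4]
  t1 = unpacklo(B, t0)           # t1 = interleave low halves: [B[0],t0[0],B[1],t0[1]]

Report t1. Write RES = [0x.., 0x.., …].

→ t0 |00|f6|2c|fa|
→ t1 |42|00|46|f6|

RES = [0x42, 0x00, 0x46, 0xf6]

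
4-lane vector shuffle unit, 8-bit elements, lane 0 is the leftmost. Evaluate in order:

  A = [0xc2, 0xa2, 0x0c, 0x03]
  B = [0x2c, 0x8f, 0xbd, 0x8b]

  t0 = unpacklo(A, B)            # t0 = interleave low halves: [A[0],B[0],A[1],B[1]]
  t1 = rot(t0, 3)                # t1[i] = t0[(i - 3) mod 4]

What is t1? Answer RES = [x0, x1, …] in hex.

t0 = [0xc2, 0x2c, 0xa2, 0x8f]
t1 = [0x2c, 0xa2, 0x8f, 0xc2]

RES = [ 0x2c  0xa2  0x8f  0xc2 ]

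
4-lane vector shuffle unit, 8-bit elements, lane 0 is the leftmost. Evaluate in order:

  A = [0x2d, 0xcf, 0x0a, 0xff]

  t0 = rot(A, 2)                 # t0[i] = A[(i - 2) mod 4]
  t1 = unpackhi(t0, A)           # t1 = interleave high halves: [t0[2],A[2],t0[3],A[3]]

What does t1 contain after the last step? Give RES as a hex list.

  t0: 0a ff 2d cf
  t1: 2d 0a cf ff

RES = [ 0x2d  0x0a  0xcf  0xff ]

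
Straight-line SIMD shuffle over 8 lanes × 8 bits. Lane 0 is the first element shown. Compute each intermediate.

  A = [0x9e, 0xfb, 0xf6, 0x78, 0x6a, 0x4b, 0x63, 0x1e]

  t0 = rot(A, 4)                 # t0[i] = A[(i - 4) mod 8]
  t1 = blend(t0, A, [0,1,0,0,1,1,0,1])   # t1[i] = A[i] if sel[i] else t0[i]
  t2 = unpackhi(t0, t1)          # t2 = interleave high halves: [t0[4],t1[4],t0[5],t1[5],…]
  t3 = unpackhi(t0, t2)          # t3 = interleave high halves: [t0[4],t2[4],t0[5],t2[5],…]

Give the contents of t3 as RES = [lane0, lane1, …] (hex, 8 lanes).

→ t0 |6a|4b|63|1e|9e|fb|f6|78|
→ t1 |6a|fb|63|1e|6a|4b|f6|1e|
→ t2 |9e|6a|fb|4b|f6|f6|78|1e|
→ t3 |9e|f6|fb|f6|f6|78|78|1e|

RES = [0x9e, 0xf6, 0xfb, 0xf6, 0xf6, 0x78, 0x78, 0x1e]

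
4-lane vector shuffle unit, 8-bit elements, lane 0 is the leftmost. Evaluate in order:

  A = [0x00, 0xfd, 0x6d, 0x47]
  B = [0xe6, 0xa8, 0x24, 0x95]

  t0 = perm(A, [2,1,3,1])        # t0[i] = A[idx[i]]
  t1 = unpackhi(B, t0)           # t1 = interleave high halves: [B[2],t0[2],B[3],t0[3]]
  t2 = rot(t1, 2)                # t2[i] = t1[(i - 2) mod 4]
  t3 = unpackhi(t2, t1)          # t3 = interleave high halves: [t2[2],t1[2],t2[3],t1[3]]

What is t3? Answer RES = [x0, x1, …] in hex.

→ t0 |6d|fd|47|fd|
→ t1 |24|47|95|fd|
→ t2 |95|fd|24|47|
→ t3 |24|95|47|fd|

RES = [ 0x24  0x95  0x47  0xfd ]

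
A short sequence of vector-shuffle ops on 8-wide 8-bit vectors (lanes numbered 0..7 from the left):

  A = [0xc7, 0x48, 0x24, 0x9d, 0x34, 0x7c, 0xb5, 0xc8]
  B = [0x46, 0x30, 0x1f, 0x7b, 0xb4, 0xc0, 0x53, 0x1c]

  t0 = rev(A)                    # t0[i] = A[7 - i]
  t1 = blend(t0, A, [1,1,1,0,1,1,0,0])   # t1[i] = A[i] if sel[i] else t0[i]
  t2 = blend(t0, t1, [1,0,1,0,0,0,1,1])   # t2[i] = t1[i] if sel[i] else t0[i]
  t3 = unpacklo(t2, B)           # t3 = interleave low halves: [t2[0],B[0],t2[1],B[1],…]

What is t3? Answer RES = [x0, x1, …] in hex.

RES = [ 0xc7  0x46  0xb5  0x30  0x24  0x1f  0x34  0x7b ]

  t0: c8 b5 7c 34 9d 24 48 c7
  t1: c7 48 24 34 34 7c 48 c7
  t2: c7 b5 24 34 9d 24 48 c7
  t3: c7 46 b5 30 24 1f 34 7b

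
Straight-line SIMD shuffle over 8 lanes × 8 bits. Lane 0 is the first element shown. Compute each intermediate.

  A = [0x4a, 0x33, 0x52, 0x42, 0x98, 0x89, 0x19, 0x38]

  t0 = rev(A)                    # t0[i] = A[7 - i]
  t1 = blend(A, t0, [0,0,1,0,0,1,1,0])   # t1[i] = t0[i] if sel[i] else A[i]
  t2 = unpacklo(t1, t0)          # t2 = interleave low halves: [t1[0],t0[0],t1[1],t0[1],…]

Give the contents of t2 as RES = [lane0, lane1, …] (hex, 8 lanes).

t0 = [0x38, 0x19, 0x89, 0x98, 0x42, 0x52, 0x33, 0x4a]
t1 = [0x4a, 0x33, 0x89, 0x42, 0x98, 0x52, 0x33, 0x38]
t2 = [0x4a, 0x38, 0x33, 0x19, 0x89, 0x89, 0x42, 0x98]

RES = [0x4a, 0x38, 0x33, 0x19, 0x89, 0x89, 0x42, 0x98]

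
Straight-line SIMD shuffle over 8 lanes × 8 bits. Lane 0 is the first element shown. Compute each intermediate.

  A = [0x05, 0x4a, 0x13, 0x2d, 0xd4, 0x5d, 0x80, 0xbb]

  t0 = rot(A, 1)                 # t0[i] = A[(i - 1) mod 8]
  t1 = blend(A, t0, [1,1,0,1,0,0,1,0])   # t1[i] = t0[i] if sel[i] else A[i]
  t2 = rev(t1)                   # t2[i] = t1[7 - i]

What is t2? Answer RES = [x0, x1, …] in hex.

RES = [ 0xbb  0x5d  0x5d  0xd4  0x13  0x13  0x05  0xbb ]

→ t0 |bb|05|4a|13|2d|d4|5d|80|
→ t1 |bb|05|13|13|d4|5d|5d|bb|
→ t2 |bb|5d|5d|d4|13|13|05|bb|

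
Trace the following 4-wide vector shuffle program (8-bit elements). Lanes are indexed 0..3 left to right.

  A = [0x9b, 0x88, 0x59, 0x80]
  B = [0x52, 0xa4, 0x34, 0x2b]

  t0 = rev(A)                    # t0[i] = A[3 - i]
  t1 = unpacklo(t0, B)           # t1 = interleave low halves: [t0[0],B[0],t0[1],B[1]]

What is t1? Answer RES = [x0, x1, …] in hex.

RES = [0x80, 0x52, 0x59, 0xa4]

→ t0 |80|59|88|9b|
→ t1 |80|52|59|a4|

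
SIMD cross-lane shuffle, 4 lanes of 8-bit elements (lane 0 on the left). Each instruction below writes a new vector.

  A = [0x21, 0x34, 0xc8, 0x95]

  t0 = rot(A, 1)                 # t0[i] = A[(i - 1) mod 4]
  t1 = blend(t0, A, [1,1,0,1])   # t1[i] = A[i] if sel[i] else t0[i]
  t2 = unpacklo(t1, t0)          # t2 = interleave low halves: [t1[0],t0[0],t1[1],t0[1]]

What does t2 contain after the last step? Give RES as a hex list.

  t0: 95 21 34 c8
  t1: 21 34 34 95
  t2: 21 95 34 21

RES = [0x21, 0x95, 0x34, 0x21]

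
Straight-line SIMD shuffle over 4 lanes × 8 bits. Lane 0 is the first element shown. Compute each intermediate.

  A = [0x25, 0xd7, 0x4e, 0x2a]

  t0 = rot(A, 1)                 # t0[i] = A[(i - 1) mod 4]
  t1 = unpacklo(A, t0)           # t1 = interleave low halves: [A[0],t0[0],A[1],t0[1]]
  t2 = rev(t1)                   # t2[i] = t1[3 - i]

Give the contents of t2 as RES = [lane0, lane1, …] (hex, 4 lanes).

RES = [0x25, 0xd7, 0x2a, 0x25]

t0 = [0x2a, 0x25, 0xd7, 0x4e]
t1 = [0x25, 0x2a, 0xd7, 0x25]
t2 = [0x25, 0xd7, 0x2a, 0x25]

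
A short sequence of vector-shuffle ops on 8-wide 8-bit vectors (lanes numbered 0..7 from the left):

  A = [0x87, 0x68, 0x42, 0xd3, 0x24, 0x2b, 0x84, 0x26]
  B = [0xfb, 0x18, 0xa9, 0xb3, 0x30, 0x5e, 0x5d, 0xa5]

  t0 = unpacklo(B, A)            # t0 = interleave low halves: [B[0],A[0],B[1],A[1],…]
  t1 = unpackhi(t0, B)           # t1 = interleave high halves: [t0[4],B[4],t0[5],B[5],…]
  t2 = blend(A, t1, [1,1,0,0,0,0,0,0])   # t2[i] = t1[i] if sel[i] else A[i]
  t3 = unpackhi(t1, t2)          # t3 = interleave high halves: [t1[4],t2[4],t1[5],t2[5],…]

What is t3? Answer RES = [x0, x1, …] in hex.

→ t0 |fb|87|18|68|a9|42|b3|d3|
→ t1 |a9|30|42|5e|b3|5d|d3|a5|
→ t2 |a9|30|42|d3|24|2b|84|26|
→ t3 |b3|24|5d|2b|d3|84|a5|26|

RES = [0xb3, 0x24, 0x5d, 0x2b, 0xd3, 0x84, 0xa5, 0x26]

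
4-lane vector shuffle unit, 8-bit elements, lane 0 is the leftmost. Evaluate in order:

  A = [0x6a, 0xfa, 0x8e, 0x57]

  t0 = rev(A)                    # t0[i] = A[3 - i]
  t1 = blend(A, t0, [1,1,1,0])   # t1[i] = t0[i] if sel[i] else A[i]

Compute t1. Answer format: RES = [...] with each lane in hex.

RES = [0x57, 0x8e, 0xfa, 0x57]

t0 = [0x57, 0x8e, 0xfa, 0x6a]
t1 = [0x57, 0x8e, 0xfa, 0x57]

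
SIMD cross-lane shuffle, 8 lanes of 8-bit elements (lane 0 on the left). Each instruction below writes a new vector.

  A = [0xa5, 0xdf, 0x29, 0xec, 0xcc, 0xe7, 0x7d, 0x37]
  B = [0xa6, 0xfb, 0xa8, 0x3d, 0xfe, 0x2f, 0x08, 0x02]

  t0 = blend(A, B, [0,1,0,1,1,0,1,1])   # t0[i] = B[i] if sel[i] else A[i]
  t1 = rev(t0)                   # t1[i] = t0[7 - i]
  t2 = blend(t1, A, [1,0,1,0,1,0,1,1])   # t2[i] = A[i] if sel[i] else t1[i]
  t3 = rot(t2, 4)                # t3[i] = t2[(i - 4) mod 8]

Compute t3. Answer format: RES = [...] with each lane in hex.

RES = [ 0xcc  0x29  0x7d  0x37  0xa5  0x08  0x29  0xfe ]

t0 = [0xa5, 0xfb, 0x29, 0x3d, 0xfe, 0xe7, 0x08, 0x02]
t1 = [0x02, 0x08, 0xe7, 0xfe, 0x3d, 0x29, 0xfb, 0xa5]
t2 = [0xa5, 0x08, 0x29, 0xfe, 0xcc, 0x29, 0x7d, 0x37]
t3 = [0xcc, 0x29, 0x7d, 0x37, 0xa5, 0x08, 0x29, 0xfe]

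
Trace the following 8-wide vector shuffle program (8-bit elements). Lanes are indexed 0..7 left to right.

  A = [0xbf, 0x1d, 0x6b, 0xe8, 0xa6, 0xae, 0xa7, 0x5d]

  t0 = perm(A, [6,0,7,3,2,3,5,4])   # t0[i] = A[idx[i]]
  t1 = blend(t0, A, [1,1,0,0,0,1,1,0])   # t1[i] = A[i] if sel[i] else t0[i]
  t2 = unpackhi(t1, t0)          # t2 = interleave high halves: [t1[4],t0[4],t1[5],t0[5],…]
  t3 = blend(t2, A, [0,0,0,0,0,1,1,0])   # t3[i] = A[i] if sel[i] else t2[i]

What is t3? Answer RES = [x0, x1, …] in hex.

RES = [0x6b, 0x6b, 0xae, 0xe8, 0xa7, 0xae, 0xa7, 0xa6]

→ t0 |a7|bf|5d|e8|6b|e8|ae|a6|
→ t1 |bf|1d|5d|e8|6b|ae|a7|a6|
→ t2 |6b|6b|ae|e8|a7|ae|a6|a6|
→ t3 |6b|6b|ae|e8|a7|ae|a7|a6|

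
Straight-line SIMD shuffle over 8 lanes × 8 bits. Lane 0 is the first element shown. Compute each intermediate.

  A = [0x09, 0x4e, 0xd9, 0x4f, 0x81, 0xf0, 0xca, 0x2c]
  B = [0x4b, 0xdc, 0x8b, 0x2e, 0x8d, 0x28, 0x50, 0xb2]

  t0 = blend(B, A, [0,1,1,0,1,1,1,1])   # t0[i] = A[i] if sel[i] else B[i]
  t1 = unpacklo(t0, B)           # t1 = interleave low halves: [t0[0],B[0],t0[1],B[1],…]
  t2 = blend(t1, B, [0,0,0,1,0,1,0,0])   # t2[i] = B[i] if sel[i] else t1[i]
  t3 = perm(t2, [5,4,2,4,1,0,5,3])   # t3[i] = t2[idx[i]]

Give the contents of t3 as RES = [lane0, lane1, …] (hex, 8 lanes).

RES = [ 0x28  0xd9  0x4e  0xd9  0x4b  0x4b  0x28  0x2e ]

→ t0 |4b|4e|d9|2e|81|f0|ca|2c|
→ t1 |4b|4b|4e|dc|d9|8b|2e|2e|
→ t2 |4b|4b|4e|2e|d9|28|2e|2e|
→ t3 |28|d9|4e|d9|4b|4b|28|2e|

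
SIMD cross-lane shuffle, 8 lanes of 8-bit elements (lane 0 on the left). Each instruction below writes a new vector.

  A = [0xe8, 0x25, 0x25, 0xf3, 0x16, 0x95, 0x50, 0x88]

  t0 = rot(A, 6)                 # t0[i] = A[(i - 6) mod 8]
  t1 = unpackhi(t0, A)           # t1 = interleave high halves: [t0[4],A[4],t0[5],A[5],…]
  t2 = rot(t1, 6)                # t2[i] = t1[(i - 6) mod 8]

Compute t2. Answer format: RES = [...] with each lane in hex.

RES = [ 0x88  0x95  0xe8  0x50  0x25  0x88  0x50  0x16 ]

  t0: 25 f3 16 95 50 88 e8 25
  t1: 50 16 88 95 e8 50 25 88
  t2: 88 95 e8 50 25 88 50 16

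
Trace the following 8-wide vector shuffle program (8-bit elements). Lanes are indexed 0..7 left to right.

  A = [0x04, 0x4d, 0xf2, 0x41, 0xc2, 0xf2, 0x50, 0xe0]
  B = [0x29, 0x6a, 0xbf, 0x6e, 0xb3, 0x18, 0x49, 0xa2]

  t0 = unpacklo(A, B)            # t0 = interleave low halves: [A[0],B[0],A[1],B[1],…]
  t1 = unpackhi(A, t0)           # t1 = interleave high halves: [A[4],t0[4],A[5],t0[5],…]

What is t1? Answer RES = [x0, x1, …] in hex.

RES = [0xc2, 0xf2, 0xf2, 0xbf, 0x50, 0x41, 0xe0, 0x6e]

  t0: 04 29 4d 6a f2 bf 41 6e
  t1: c2 f2 f2 bf 50 41 e0 6e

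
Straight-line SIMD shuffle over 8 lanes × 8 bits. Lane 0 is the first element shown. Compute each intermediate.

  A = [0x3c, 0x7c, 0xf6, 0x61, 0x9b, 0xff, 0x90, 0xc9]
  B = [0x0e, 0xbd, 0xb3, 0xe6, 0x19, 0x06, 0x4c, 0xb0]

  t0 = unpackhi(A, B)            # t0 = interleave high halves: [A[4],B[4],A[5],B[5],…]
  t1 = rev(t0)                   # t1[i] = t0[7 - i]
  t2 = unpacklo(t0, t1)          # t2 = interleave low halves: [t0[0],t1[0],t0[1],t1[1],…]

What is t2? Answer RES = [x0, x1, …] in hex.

→ t0 |9b|19|ff|06|90|4c|c9|b0|
→ t1 |b0|c9|4c|90|06|ff|19|9b|
→ t2 |9b|b0|19|c9|ff|4c|06|90|

RES = [0x9b, 0xb0, 0x19, 0xc9, 0xff, 0x4c, 0x06, 0x90]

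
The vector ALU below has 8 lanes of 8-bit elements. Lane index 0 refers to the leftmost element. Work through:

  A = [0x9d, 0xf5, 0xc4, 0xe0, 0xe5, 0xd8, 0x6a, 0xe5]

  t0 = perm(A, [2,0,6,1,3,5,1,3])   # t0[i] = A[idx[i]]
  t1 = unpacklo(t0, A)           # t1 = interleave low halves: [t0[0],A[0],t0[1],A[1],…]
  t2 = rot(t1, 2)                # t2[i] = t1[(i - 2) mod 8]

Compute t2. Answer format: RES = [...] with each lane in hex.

t0 = [0xc4, 0x9d, 0x6a, 0xf5, 0xe0, 0xd8, 0xf5, 0xe0]
t1 = [0xc4, 0x9d, 0x9d, 0xf5, 0x6a, 0xc4, 0xf5, 0xe0]
t2 = [0xf5, 0xe0, 0xc4, 0x9d, 0x9d, 0xf5, 0x6a, 0xc4]

RES = [ 0xf5  0xe0  0xc4  0x9d  0x9d  0xf5  0x6a  0xc4 ]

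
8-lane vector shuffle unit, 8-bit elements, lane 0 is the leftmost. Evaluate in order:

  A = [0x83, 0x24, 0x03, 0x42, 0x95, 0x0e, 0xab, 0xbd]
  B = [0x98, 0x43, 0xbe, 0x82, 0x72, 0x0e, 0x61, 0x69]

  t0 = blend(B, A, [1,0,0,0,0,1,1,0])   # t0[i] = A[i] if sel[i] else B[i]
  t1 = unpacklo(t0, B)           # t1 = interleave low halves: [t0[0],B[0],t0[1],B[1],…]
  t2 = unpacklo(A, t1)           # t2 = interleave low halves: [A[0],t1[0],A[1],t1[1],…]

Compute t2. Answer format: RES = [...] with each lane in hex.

RES = [ 0x83  0x83  0x24  0x98  0x03  0x43  0x42  0x43 ]

→ t0 |83|43|be|82|72|0e|ab|69|
→ t1 |83|98|43|43|be|be|82|82|
→ t2 |83|83|24|98|03|43|42|43|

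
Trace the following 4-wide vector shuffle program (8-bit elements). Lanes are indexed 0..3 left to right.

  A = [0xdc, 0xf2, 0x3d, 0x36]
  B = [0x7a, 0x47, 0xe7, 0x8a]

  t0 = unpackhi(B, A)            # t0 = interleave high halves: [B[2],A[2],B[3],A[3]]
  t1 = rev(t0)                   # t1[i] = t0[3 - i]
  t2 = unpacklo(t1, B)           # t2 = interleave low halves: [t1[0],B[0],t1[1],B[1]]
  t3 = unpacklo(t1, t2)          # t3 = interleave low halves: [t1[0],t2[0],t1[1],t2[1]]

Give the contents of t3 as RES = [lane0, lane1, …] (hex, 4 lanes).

RES = [0x36, 0x36, 0x8a, 0x7a]

t0 = [0xe7, 0x3d, 0x8a, 0x36]
t1 = [0x36, 0x8a, 0x3d, 0xe7]
t2 = [0x36, 0x7a, 0x8a, 0x47]
t3 = [0x36, 0x36, 0x8a, 0x7a]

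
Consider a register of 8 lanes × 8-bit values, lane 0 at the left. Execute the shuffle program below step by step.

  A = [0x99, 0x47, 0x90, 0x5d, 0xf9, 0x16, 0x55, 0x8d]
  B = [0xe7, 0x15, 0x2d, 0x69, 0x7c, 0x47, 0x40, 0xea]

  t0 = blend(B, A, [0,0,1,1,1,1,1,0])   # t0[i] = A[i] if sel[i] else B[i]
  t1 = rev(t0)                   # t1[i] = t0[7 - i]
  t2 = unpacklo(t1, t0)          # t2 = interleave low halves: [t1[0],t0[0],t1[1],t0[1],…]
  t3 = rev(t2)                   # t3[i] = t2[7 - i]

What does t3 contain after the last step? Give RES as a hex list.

t0 = [0xe7, 0x15, 0x90, 0x5d, 0xf9, 0x16, 0x55, 0xea]
t1 = [0xea, 0x55, 0x16, 0xf9, 0x5d, 0x90, 0x15, 0xe7]
t2 = [0xea, 0xe7, 0x55, 0x15, 0x16, 0x90, 0xf9, 0x5d]
t3 = [0x5d, 0xf9, 0x90, 0x16, 0x15, 0x55, 0xe7, 0xea]

RES = [0x5d, 0xf9, 0x90, 0x16, 0x15, 0x55, 0xe7, 0xea]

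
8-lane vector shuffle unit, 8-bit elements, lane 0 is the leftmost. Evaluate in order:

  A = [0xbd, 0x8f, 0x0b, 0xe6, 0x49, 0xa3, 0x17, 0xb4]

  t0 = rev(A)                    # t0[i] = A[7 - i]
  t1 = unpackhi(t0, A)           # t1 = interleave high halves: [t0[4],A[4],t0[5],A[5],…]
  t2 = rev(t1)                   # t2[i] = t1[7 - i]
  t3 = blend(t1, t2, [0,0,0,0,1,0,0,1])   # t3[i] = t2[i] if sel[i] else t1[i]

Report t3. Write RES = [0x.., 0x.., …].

RES = [ 0xe6  0x49  0x0b  0xa3  0xa3  0x17  0xbd  0xe6 ]

  t0: b4 17 a3 49 e6 0b 8f bd
  t1: e6 49 0b a3 8f 17 bd b4
  t2: b4 bd 17 8f a3 0b 49 e6
  t3: e6 49 0b a3 a3 17 bd e6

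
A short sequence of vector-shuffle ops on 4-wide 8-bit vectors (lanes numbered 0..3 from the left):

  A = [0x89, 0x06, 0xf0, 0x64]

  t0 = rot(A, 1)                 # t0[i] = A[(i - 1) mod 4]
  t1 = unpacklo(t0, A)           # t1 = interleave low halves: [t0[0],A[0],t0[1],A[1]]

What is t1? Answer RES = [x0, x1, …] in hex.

  t0: 64 89 06 f0
  t1: 64 89 89 06

RES = [ 0x64  0x89  0x89  0x06 ]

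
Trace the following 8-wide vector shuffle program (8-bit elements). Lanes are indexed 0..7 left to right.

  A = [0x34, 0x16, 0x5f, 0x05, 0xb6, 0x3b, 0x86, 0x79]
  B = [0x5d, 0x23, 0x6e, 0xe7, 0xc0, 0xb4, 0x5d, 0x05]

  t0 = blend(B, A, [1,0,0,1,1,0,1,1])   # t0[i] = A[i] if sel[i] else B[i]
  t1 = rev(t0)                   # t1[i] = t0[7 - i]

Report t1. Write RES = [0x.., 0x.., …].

  t0: 34 23 6e 05 b6 b4 86 79
  t1: 79 86 b4 b6 05 6e 23 34

RES = [ 0x79  0x86  0xb4  0xb6  0x05  0x6e  0x23  0x34 ]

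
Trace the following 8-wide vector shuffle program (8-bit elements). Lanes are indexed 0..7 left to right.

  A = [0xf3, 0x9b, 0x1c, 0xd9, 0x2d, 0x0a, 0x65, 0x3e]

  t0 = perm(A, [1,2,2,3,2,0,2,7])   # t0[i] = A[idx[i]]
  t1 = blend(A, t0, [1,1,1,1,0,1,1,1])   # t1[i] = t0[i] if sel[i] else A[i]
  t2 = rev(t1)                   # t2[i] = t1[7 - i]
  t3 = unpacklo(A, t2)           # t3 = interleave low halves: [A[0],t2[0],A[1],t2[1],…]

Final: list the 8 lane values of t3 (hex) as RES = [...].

  t0: 9b 1c 1c d9 1c f3 1c 3e
  t1: 9b 1c 1c d9 2d f3 1c 3e
  t2: 3e 1c f3 2d d9 1c 1c 9b
  t3: f3 3e 9b 1c 1c f3 d9 2d

RES = [0xf3, 0x3e, 0x9b, 0x1c, 0x1c, 0xf3, 0xd9, 0x2d]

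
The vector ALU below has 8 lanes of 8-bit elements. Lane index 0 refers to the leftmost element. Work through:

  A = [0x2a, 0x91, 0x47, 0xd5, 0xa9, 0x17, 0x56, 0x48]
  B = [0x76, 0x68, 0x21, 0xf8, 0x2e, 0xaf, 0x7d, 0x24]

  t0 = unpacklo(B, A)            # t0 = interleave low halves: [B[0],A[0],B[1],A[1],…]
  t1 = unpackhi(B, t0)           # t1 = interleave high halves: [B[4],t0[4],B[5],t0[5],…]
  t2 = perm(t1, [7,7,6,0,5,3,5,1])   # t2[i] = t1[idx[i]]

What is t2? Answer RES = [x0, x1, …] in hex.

→ t0 |76|2a|68|91|21|47|f8|d5|
→ t1 |2e|21|af|47|7d|f8|24|d5|
→ t2 |d5|d5|24|2e|f8|47|f8|21|

RES = [0xd5, 0xd5, 0x24, 0x2e, 0xf8, 0x47, 0xf8, 0x21]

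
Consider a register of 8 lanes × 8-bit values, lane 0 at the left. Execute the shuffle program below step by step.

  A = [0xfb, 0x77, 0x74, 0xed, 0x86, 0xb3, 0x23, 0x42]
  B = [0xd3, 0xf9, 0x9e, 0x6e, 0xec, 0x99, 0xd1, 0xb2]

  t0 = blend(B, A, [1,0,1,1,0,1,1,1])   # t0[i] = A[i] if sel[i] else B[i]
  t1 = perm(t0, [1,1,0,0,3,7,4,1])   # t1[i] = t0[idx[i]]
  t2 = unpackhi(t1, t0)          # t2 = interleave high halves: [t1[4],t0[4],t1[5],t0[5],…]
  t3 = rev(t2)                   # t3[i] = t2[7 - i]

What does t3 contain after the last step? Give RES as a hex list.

RES = [ 0x42  0xf9  0x23  0xec  0xb3  0x42  0xec  0xed ]

t0 = [0xfb, 0xf9, 0x74, 0xed, 0xec, 0xb3, 0x23, 0x42]
t1 = [0xf9, 0xf9, 0xfb, 0xfb, 0xed, 0x42, 0xec, 0xf9]
t2 = [0xed, 0xec, 0x42, 0xb3, 0xec, 0x23, 0xf9, 0x42]
t3 = [0x42, 0xf9, 0x23, 0xec, 0xb3, 0x42, 0xec, 0xed]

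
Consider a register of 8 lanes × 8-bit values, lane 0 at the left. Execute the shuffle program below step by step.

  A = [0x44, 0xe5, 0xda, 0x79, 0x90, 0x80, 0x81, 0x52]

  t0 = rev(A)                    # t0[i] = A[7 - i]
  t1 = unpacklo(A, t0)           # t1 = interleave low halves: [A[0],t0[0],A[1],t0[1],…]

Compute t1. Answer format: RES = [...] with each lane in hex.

→ t0 |52|81|80|90|79|da|e5|44|
→ t1 |44|52|e5|81|da|80|79|90|

RES = [0x44, 0x52, 0xe5, 0x81, 0xda, 0x80, 0x79, 0x90]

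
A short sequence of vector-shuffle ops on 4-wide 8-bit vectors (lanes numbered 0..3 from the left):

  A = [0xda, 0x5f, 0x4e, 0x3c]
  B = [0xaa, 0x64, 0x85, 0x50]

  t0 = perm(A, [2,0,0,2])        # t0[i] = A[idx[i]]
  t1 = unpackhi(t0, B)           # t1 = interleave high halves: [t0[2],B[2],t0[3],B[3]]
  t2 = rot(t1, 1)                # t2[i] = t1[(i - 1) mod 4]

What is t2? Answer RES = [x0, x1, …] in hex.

t0 = [0x4e, 0xda, 0xda, 0x4e]
t1 = [0xda, 0x85, 0x4e, 0x50]
t2 = [0x50, 0xda, 0x85, 0x4e]

RES = [0x50, 0xda, 0x85, 0x4e]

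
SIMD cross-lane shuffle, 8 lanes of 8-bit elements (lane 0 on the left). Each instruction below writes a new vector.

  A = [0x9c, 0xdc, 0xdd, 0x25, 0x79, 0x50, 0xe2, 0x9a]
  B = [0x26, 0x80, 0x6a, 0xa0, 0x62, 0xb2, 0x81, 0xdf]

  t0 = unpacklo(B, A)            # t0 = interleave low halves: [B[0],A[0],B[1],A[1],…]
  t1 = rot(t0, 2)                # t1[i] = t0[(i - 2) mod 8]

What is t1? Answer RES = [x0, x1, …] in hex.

→ t0 |26|9c|80|dc|6a|dd|a0|25|
→ t1 |a0|25|26|9c|80|dc|6a|dd|

RES = [0xa0, 0x25, 0x26, 0x9c, 0x80, 0xdc, 0x6a, 0xdd]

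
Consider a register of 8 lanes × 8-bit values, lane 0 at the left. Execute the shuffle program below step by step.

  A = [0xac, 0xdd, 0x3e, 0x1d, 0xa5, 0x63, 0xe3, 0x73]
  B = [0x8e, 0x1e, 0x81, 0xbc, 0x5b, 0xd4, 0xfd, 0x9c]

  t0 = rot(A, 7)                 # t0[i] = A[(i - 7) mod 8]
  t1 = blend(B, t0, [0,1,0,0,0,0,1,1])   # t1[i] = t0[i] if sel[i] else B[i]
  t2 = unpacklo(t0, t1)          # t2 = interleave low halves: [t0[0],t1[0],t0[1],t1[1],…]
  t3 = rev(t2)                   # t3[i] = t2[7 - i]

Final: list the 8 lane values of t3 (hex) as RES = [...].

RES = [0xbc, 0xa5, 0x81, 0x1d, 0x3e, 0x3e, 0x8e, 0xdd]

  t0: dd 3e 1d a5 63 e3 73 ac
  t1: 8e 3e 81 bc 5b d4 73 ac
  t2: dd 8e 3e 3e 1d 81 a5 bc
  t3: bc a5 81 1d 3e 3e 8e dd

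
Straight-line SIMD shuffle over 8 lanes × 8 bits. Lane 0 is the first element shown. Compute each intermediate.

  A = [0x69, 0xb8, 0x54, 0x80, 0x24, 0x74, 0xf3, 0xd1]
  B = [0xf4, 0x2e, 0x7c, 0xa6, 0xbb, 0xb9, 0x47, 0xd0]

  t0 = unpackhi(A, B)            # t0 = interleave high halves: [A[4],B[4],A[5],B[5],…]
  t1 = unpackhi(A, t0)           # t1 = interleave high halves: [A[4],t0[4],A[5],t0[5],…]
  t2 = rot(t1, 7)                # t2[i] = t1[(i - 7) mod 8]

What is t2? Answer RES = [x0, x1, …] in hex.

  t0: 24 bb 74 b9 f3 47 d1 d0
  t1: 24 f3 74 47 f3 d1 d1 d0
  t2: f3 74 47 f3 d1 d1 d0 24

RES = [0xf3, 0x74, 0x47, 0xf3, 0xd1, 0xd1, 0xd0, 0x24]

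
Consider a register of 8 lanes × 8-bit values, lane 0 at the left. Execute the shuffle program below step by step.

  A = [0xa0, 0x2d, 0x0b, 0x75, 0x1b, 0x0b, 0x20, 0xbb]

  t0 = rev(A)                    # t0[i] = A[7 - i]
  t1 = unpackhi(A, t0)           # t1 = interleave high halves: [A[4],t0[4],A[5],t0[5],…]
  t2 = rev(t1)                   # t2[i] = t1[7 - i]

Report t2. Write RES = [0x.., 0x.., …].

→ t0 |bb|20|0b|1b|75|0b|2d|a0|
→ t1 |1b|75|0b|0b|20|2d|bb|a0|
→ t2 |a0|bb|2d|20|0b|0b|75|1b|

RES = [ 0xa0  0xbb  0x2d  0x20  0x0b  0x0b  0x75  0x1b ]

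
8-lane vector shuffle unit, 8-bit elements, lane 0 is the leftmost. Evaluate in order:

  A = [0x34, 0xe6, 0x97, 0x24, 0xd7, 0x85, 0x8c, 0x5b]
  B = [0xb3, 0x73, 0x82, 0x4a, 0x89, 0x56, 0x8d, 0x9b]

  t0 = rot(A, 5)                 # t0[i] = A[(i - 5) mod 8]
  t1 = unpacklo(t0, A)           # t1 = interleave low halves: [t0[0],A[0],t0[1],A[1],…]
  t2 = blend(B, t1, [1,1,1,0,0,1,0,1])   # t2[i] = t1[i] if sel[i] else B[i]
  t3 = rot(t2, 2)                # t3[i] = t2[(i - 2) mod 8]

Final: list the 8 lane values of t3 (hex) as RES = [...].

→ t0 |24|d7|85|8c|5b|34|e6|97|
→ t1 |24|34|d7|e6|85|97|8c|24|
→ t2 |24|34|d7|4a|89|97|8d|24|
→ t3 |8d|24|24|34|d7|4a|89|97|

RES = [ 0x8d  0x24  0x24  0x34  0xd7  0x4a  0x89  0x97 ]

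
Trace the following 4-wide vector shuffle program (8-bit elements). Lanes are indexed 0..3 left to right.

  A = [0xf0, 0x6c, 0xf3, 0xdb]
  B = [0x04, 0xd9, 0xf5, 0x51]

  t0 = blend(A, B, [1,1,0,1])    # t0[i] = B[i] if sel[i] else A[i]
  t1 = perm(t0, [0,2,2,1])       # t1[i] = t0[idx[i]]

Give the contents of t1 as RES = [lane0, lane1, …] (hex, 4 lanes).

RES = [0x04, 0xf3, 0xf3, 0xd9]

t0 = [0x04, 0xd9, 0xf3, 0x51]
t1 = [0x04, 0xf3, 0xf3, 0xd9]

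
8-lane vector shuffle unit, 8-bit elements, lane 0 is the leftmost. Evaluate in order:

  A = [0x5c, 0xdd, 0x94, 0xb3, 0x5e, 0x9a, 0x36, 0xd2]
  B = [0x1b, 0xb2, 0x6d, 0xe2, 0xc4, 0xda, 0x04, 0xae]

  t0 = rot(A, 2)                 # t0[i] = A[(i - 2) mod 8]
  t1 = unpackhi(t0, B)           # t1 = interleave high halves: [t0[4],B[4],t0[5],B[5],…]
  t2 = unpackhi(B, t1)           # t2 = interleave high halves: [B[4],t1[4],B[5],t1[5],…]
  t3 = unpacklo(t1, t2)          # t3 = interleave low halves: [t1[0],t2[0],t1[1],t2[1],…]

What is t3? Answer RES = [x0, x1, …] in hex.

RES = [0x94, 0xc4, 0xc4, 0x5e, 0xb3, 0xda, 0xda, 0x04]

→ t0 |36|d2|5c|dd|94|b3|5e|9a|
→ t1 |94|c4|b3|da|5e|04|9a|ae|
→ t2 |c4|5e|da|04|04|9a|ae|ae|
→ t3 |94|c4|c4|5e|b3|da|da|04|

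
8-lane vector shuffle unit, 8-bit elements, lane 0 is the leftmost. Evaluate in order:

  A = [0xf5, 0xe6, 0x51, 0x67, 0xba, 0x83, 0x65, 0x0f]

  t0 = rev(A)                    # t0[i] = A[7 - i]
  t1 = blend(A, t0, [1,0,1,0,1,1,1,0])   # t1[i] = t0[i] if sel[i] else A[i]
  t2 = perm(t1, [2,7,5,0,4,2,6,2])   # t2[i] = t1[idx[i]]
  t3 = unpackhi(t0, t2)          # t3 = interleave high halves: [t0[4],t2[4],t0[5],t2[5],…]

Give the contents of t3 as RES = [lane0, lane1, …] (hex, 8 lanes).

RES = [ 0x67  0x67  0x51  0x83  0xe6  0xe6  0xf5  0x83 ]

→ t0 |0f|65|83|ba|67|51|e6|f5|
→ t1 |0f|e6|83|67|67|51|e6|0f|
→ t2 |83|0f|51|0f|67|83|e6|83|
→ t3 |67|67|51|83|e6|e6|f5|83|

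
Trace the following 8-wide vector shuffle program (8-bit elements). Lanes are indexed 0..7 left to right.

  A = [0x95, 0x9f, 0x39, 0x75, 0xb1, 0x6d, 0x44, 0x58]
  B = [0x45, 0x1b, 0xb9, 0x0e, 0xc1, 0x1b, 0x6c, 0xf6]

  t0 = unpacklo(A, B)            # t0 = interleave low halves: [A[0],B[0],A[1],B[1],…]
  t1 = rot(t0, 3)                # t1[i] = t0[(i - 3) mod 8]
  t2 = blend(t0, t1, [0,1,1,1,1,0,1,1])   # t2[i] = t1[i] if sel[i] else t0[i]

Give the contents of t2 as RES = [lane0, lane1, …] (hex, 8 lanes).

RES = [ 0x95  0x75  0x0e  0x95  0x45  0xb9  0x1b  0x39 ]

→ t0 |95|45|9f|1b|39|b9|75|0e|
→ t1 |b9|75|0e|95|45|9f|1b|39|
→ t2 |95|75|0e|95|45|b9|1b|39|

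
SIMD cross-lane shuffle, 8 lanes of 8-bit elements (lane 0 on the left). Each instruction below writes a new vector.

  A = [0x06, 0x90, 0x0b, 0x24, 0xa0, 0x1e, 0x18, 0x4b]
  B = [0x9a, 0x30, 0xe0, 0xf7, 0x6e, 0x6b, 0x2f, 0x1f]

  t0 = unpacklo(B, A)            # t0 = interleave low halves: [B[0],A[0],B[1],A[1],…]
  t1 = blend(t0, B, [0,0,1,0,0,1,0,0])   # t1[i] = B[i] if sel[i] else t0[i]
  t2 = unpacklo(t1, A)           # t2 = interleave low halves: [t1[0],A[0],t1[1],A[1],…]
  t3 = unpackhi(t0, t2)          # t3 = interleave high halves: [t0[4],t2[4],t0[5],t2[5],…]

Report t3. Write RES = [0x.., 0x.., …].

  t0: 9a 06 30 90 e0 0b f7 24
  t1: 9a 06 e0 90 e0 6b f7 24
  t2: 9a 06 06 90 e0 0b 90 24
  t3: e0 e0 0b 0b f7 90 24 24

RES = [ 0xe0  0xe0  0x0b  0x0b  0xf7  0x90  0x24  0x24 ]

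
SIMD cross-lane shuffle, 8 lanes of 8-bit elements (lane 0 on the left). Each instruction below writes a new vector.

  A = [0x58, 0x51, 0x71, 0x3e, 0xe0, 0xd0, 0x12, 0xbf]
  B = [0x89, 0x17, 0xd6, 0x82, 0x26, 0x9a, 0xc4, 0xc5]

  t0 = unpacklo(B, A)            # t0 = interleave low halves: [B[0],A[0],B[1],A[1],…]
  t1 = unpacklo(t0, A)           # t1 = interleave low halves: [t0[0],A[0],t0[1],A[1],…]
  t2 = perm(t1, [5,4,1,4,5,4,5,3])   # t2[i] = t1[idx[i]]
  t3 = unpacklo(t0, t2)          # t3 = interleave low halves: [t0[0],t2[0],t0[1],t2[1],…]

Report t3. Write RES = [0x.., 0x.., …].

t0 = [0x89, 0x58, 0x17, 0x51, 0xd6, 0x71, 0x82, 0x3e]
t1 = [0x89, 0x58, 0x58, 0x51, 0x17, 0x71, 0x51, 0x3e]
t2 = [0x71, 0x17, 0x58, 0x17, 0x71, 0x17, 0x71, 0x51]
t3 = [0x89, 0x71, 0x58, 0x17, 0x17, 0x58, 0x51, 0x17]

RES = [0x89, 0x71, 0x58, 0x17, 0x17, 0x58, 0x51, 0x17]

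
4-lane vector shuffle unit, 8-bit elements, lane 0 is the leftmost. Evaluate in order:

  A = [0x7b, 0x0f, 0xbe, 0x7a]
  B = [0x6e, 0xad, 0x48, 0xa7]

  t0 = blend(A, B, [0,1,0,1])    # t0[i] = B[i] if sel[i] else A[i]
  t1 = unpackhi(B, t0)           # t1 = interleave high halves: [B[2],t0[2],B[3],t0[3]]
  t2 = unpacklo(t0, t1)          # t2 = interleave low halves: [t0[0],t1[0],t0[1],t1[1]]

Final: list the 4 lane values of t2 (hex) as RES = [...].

t0 = [0x7b, 0xad, 0xbe, 0xa7]
t1 = [0x48, 0xbe, 0xa7, 0xa7]
t2 = [0x7b, 0x48, 0xad, 0xbe]

RES = [0x7b, 0x48, 0xad, 0xbe]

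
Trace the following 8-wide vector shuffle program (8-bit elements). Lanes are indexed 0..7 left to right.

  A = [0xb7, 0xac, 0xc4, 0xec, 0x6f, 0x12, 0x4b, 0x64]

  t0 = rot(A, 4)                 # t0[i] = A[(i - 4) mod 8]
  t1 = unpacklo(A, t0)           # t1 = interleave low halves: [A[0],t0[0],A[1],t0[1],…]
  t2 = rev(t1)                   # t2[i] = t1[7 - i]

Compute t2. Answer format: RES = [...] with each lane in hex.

t0 = [0x6f, 0x12, 0x4b, 0x64, 0xb7, 0xac, 0xc4, 0xec]
t1 = [0xb7, 0x6f, 0xac, 0x12, 0xc4, 0x4b, 0xec, 0x64]
t2 = [0x64, 0xec, 0x4b, 0xc4, 0x12, 0xac, 0x6f, 0xb7]

RES = [ 0x64  0xec  0x4b  0xc4  0x12  0xac  0x6f  0xb7 ]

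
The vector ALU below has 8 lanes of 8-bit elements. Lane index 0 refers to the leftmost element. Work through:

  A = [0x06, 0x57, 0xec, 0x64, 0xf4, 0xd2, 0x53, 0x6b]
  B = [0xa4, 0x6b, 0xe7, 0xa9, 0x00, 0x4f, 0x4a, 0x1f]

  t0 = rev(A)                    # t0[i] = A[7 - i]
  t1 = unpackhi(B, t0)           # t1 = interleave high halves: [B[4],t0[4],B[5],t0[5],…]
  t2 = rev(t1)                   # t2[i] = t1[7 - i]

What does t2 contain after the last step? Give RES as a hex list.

  t0: 6b 53 d2 f4 64 ec 57 06
  t1: 00 64 4f ec 4a 57 1f 06
  t2: 06 1f 57 4a ec 4f 64 00

RES = [ 0x06  0x1f  0x57  0x4a  0xec  0x4f  0x64  0x00 ]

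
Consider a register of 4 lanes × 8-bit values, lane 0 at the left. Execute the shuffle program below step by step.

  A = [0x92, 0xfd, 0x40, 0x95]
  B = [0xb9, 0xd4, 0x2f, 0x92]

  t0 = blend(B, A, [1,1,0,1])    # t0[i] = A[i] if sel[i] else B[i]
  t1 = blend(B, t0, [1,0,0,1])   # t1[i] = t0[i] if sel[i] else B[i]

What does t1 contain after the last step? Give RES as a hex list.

  t0: 92 fd 2f 95
  t1: 92 d4 2f 95

RES = [0x92, 0xd4, 0x2f, 0x95]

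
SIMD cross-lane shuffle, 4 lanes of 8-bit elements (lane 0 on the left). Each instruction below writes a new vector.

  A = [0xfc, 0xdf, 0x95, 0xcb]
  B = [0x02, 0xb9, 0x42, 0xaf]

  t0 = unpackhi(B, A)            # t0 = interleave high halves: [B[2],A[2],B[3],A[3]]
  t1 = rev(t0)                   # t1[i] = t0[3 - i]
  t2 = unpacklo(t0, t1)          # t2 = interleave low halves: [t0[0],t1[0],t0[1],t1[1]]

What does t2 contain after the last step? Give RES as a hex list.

→ t0 |42|95|af|cb|
→ t1 |cb|af|95|42|
→ t2 |42|cb|95|af|

RES = [0x42, 0xcb, 0x95, 0xaf]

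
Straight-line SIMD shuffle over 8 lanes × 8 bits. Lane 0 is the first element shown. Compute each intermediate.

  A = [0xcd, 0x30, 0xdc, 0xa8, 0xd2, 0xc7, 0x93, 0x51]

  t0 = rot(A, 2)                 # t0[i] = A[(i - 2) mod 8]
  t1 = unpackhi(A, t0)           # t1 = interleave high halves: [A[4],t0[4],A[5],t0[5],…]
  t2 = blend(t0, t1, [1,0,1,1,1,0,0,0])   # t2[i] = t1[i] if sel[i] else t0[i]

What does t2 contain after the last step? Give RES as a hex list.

RES = [0xd2, 0x51, 0xc7, 0xa8, 0x93, 0xa8, 0xd2, 0xc7]

→ t0 |93|51|cd|30|dc|a8|d2|c7|
→ t1 |d2|dc|c7|a8|93|d2|51|c7|
→ t2 |d2|51|c7|a8|93|a8|d2|c7|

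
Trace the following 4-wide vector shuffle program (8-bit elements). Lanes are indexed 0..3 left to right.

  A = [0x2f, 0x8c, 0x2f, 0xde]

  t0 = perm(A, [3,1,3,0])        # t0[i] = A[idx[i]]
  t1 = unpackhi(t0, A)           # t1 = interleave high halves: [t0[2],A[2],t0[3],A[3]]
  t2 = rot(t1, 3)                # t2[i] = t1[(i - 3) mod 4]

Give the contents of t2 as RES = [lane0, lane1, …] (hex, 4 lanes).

→ t0 |de|8c|de|2f|
→ t1 |de|2f|2f|de|
→ t2 |2f|2f|de|de|

RES = [ 0x2f  0x2f  0xde  0xde ]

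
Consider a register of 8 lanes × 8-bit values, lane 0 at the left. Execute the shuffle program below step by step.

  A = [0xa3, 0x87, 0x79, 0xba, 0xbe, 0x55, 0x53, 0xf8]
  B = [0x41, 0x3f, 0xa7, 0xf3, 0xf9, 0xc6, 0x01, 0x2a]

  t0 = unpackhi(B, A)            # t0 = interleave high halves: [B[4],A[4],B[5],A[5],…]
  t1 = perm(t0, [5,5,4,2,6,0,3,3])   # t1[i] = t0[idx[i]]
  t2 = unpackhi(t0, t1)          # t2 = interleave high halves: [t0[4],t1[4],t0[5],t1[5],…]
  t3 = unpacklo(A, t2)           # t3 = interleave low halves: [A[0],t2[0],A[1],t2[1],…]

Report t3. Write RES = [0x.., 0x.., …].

RES = [0xa3, 0x01, 0x87, 0x2a, 0x79, 0x53, 0xba, 0xf9]

t0 = [0xf9, 0xbe, 0xc6, 0x55, 0x01, 0x53, 0x2a, 0xf8]
t1 = [0x53, 0x53, 0x01, 0xc6, 0x2a, 0xf9, 0x55, 0x55]
t2 = [0x01, 0x2a, 0x53, 0xf9, 0x2a, 0x55, 0xf8, 0x55]
t3 = [0xa3, 0x01, 0x87, 0x2a, 0x79, 0x53, 0xba, 0xf9]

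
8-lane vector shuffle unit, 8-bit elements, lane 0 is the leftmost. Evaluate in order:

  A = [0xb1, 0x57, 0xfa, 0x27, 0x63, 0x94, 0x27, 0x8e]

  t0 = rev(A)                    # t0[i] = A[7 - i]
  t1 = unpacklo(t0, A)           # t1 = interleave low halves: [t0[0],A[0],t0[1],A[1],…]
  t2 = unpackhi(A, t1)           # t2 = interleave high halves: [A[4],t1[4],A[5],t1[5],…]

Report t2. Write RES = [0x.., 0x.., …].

→ t0 |8e|27|94|63|27|fa|57|b1|
→ t1 |8e|b1|27|57|94|fa|63|27|
→ t2 |63|94|94|fa|27|63|8e|27|

RES = [0x63, 0x94, 0x94, 0xfa, 0x27, 0x63, 0x8e, 0x27]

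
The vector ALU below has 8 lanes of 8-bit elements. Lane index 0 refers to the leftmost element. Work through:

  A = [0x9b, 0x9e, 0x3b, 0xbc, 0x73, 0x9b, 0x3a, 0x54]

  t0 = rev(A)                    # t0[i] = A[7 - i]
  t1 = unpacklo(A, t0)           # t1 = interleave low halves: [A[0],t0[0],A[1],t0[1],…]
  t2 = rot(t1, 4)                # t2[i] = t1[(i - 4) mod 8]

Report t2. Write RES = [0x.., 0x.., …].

RES = [0x3b, 0x9b, 0xbc, 0x73, 0x9b, 0x54, 0x9e, 0x3a]

→ t0 |54|3a|9b|73|bc|3b|9e|9b|
→ t1 |9b|54|9e|3a|3b|9b|bc|73|
→ t2 |3b|9b|bc|73|9b|54|9e|3a|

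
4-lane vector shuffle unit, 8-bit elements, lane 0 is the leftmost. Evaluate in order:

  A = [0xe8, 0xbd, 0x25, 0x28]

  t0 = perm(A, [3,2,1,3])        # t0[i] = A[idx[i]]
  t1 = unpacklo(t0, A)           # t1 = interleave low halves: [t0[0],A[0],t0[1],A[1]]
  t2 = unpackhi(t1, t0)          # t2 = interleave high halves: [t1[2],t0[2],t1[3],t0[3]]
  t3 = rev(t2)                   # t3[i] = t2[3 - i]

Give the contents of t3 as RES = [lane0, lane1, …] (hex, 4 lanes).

  t0: 28 25 bd 28
  t1: 28 e8 25 bd
  t2: 25 bd bd 28
  t3: 28 bd bd 25

RES = [ 0x28  0xbd  0xbd  0x25 ]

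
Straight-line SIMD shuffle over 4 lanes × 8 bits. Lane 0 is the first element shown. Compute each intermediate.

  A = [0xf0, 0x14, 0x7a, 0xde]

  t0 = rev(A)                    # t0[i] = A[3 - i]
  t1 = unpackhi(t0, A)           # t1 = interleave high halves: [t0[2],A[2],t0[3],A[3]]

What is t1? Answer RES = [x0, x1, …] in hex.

RES = [ 0x14  0x7a  0xf0  0xde ]

→ t0 |de|7a|14|f0|
→ t1 |14|7a|f0|de|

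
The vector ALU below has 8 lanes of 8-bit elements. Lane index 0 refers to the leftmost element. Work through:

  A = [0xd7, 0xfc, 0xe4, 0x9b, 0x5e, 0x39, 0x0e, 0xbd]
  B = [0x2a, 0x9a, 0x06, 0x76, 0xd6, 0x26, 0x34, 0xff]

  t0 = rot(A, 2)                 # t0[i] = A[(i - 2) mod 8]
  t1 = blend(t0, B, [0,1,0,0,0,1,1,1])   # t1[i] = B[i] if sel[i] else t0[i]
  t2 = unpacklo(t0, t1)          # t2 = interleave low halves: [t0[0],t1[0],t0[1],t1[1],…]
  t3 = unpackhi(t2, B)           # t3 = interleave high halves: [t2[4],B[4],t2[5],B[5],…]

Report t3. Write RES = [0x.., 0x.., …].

→ t0 |0e|bd|d7|fc|e4|9b|5e|39|
→ t1 |0e|9a|d7|fc|e4|26|34|ff|
→ t2 |0e|0e|bd|9a|d7|d7|fc|fc|
→ t3 |d7|d6|d7|26|fc|34|fc|ff|

RES = [ 0xd7  0xd6  0xd7  0x26  0xfc  0x34  0xfc  0xff ]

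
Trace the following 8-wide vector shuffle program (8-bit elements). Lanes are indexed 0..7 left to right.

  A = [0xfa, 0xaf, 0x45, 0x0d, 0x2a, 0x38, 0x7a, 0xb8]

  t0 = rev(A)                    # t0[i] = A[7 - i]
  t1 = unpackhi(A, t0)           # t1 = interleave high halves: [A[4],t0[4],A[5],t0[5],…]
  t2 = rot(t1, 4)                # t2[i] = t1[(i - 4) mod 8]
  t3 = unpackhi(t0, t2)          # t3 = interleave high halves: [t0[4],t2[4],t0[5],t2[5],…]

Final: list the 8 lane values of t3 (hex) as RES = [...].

  t0: b8 7a 38 2a 0d 45 af fa
  t1: 2a 0d 38 45 7a af b8 fa
  t2: 7a af b8 fa 2a 0d 38 45
  t3: 0d 2a 45 0d af 38 fa 45

RES = [0x0d, 0x2a, 0x45, 0x0d, 0xaf, 0x38, 0xfa, 0x45]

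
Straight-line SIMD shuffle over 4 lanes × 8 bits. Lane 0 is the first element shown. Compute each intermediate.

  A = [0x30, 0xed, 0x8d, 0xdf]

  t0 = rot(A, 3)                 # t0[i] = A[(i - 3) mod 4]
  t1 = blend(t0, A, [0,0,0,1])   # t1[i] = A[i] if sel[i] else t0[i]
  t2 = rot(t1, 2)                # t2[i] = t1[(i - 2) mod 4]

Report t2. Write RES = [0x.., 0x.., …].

  t0: ed 8d df 30
  t1: ed 8d df df
  t2: df df ed 8d

RES = [ 0xdf  0xdf  0xed  0x8d ]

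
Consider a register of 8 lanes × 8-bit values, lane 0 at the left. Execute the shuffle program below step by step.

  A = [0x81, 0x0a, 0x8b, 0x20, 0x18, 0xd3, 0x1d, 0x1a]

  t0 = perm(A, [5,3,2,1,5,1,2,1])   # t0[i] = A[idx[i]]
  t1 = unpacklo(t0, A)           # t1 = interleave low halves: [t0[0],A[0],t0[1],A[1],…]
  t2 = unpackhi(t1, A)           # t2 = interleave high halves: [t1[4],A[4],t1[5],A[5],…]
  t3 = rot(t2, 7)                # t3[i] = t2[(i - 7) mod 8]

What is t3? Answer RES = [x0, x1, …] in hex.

RES = [ 0x18  0x8b  0xd3  0x0a  0x1d  0x20  0x1a  0x8b ]

t0 = [0xd3, 0x20, 0x8b, 0x0a, 0xd3, 0x0a, 0x8b, 0x0a]
t1 = [0xd3, 0x81, 0x20, 0x0a, 0x8b, 0x8b, 0x0a, 0x20]
t2 = [0x8b, 0x18, 0x8b, 0xd3, 0x0a, 0x1d, 0x20, 0x1a]
t3 = [0x18, 0x8b, 0xd3, 0x0a, 0x1d, 0x20, 0x1a, 0x8b]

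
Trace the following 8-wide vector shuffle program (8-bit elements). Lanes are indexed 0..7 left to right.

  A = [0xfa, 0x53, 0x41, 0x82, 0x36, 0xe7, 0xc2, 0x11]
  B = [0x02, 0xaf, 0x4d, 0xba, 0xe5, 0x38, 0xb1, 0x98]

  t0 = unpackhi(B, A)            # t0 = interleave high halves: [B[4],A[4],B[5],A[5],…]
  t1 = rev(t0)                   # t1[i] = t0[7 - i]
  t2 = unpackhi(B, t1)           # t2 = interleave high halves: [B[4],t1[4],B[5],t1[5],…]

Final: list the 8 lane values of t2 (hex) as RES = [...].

RES = [ 0xe5  0xe7  0x38  0x38  0xb1  0x36  0x98  0xe5 ]

t0 = [0xe5, 0x36, 0x38, 0xe7, 0xb1, 0xc2, 0x98, 0x11]
t1 = [0x11, 0x98, 0xc2, 0xb1, 0xe7, 0x38, 0x36, 0xe5]
t2 = [0xe5, 0xe7, 0x38, 0x38, 0xb1, 0x36, 0x98, 0xe5]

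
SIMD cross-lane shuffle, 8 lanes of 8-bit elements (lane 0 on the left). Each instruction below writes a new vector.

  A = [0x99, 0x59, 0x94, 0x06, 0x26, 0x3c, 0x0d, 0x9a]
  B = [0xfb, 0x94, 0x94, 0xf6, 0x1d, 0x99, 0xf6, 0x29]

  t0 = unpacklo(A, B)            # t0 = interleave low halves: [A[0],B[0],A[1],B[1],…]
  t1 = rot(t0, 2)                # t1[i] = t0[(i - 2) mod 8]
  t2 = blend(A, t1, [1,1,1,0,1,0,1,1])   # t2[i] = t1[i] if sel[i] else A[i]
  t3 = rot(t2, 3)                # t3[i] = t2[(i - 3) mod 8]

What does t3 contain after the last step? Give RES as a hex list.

  t0: 99 fb 59 94 94 94 06 f6
  t1: 06 f6 99 fb 59 94 94 94
  t2: 06 f6 99 06 59 3c 94 94
  t3: 3c 94 94 06 f6 99 06 59

RES = [ 0x3c  0x94  0x94  0x06  0xf6  0x99  0x06  0x59 ]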